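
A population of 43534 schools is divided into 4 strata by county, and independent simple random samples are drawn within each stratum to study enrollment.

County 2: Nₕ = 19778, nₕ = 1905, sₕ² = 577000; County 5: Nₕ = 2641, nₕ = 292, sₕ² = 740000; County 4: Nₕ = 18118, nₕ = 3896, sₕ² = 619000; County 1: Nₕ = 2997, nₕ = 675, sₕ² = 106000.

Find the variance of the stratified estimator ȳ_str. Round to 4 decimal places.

Var(ȳ_str) = Σₕ Wₕ²(1 − fₕ)sₕ²/nₕ with Wₕ = Nₕ/N, N = 43534.
County 2: Wₕ = 0.45431157; term = 0.45431157²·(1 − 0.09631914)·577000/1905 = 56.494155.
County 5: Wₕ = 0.06066523; term = 0.06066523²·(1 − 0.11056418)·740000/292 = 8.2955109.
County 4: Wₕ = 0.41618046; term = 0.41618046²·(1 − 0.21503477)·619000/3896 = 21.601578.
County 1: Wₕ = 0.06884274; term = 0.06884274²·(1 − 0.22522523)·106000/675 = 0.57662558.
Sum = 86.967869.

86.9679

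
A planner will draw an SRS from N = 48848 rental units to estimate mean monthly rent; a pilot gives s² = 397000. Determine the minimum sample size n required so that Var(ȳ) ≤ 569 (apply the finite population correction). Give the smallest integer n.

Without fpc, n₀ = s²/D = 397000/569 = 697.7153.
With fpc, (1 − n/N)·s²/n ≤ D requires n ≥ n₀/(1 + n₀/N) = 697.7153/(1 + 697.7153/48848) = 687.8899.
Rounding up, n = 688.

688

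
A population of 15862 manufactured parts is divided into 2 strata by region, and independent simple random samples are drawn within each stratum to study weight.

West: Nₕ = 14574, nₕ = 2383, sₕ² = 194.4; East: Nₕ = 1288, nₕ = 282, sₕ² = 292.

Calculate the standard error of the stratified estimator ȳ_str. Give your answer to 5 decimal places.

Var(ȳ_str) = Σₕ Wₕ²(1 − fₕ)sₕ²/nₕ with Wₕ = Nₕ/N, N = 15862.
West: Wₕ = 0.91879965; term = 0.91879965²·(1 − 0.16351036)·194.4/2383 = 0.057606889.
East: Wₕ = 0.08120035; term = 0.08120035²·(1 − 0.21894410)·292/282 = 0.0053325102.
Sum = 0.062939399.
SE = √(0.062939399) = 0.25088.

0.25088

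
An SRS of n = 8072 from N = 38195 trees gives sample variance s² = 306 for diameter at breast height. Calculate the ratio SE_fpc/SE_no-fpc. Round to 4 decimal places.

0.8881

f = n/N = 8072/38195 = 0.21133656.
SE_no-fpc = √(s²/n) = 0.19470188; SE_fpc = √((1−f)s²/n) = 0.17290836.
Ratio = √(1−f) = 0.88806725.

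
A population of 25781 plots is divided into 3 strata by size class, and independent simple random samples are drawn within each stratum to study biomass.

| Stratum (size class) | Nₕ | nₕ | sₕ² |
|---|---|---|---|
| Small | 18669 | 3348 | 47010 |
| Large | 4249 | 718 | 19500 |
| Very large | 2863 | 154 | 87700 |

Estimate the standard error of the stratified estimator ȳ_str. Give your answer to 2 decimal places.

3.65

Var(ȳ_str) = Σₕ Wₕ²(1 − fₕ)sₕ²/nₕ with Wₕ = Nₕ/N, N = 25781.
Small: Wₕ = 0.72413793; term = 0.72413793²·(1 − 0.17933473)·47010/3348 = 6.0424554.
Large: Wₕ = 0.16481130; term = 0.16481130²·(1 − 0.16898094)·19500/718 = 0.61304887.
Very large: Wₕ = 0.11105077; term = 0.11105077²·(1 − 0.05378973)·87700/154 = 6.6452253.
Sum = 13.30073.
SE = √(13.30073) = 3.65.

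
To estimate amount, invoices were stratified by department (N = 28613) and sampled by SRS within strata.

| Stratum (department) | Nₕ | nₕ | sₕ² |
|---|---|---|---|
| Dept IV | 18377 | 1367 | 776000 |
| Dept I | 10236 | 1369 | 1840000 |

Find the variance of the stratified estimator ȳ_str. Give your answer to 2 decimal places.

Var(ȳ_str) = Σₕ Wₕ²(1 − fₕ)sₕ²/nₕ with Wₕ = Nₕ/N, N = 28613.
Dept IV: Wₕ = 0.64226051; term = 0.64226051²·(1 − 0.07438646)·776000/1367 = 216.74313.
Dept I: Wₕ = 0.35773949; term = 0.35773949²·(1 − 0.13374365)·1840000/1369 = 149.00285.
Sum = 365.74598.

365.75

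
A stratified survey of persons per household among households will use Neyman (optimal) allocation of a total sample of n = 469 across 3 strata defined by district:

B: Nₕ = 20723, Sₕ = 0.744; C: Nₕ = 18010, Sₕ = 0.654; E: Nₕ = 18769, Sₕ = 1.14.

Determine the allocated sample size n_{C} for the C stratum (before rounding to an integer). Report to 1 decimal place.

113.7

Neyman allocation: nₕ = n·NₕSₕ / Σⱼ NⱼSⱼ.
Σ NⱼSⱼ = 20723·0.744 + 18010·0.654 + 18769·1.14 = 48593.112.
n_{C} = 469·18010·0.654 / 48593.112 = 113.7.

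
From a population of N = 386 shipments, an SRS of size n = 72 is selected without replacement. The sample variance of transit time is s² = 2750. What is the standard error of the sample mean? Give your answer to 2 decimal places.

5.57

Under SRS without replacement, Var(ȳ) = (1 − f)·s²/n with f = n/N = 72/386 = 0.18652850.
Var(ȳ) = (1 − 0.18652850)·2750/72 = 0.81347150·38.194444 = 31.070092.
SE(ȳ) = √(31.070092) = 5.57.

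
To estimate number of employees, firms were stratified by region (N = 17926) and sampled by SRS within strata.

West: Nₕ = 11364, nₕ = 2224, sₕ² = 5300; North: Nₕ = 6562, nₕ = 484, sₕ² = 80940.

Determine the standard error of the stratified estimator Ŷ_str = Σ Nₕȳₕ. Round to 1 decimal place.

Var(Ŷ_str) = Σₕ Nₕ²(1 − fₕ)sₕ²/nₕ.
West: 11364²·(1 − 2224/11364)·5300/2224 = 2.4752468 × 10^8.
North: 6562²·(1 − 484/6562)·80940/484 = 6.6698299 × 10^9.
Sum = 6.9173546 × 10^9.
SE = √(6.9173546 × 10^9) = 83170.6.

83170.6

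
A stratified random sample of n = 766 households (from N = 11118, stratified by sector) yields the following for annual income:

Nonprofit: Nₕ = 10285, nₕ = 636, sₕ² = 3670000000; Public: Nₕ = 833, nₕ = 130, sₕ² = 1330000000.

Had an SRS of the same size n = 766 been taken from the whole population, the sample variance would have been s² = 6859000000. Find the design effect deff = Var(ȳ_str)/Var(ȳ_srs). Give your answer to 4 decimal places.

0.5615

Var(ȳ_str) = Σ Wₕ²(1−fₕ)sₕ²/nₕ with Wₕ = Nₕ/11118:
  Nonprofit: (10285/11118)²·(1−636/10285)·3670000000/636 = 4.6327857 × 10^6
  Public: (833/11118)²·(1−130/833)·1330000000/130 = 48468.02
  → Var(ȳ_str) = 4.6812537 × 10^6.
Var(ȳ_srs) = (1 − 766/11118)·6859000000/766 = 8.3373806 × 10^6.
deff = (4.6812537 × 10^6) / (8.3373806 × 10^6) = 0.5615.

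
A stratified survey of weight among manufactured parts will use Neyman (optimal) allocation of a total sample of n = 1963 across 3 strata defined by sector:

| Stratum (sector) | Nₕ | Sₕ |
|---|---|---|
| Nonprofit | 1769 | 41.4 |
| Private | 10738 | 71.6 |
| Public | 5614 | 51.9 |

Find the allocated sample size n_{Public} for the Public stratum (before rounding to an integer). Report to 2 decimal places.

504.61

Neyman allocation: nₕ = n·NₕSₕ / Σⱼ NⱼSⱼ.
Σ NⱼSⱼ = 1769·41.4 + 10738·71.6 + 5614·51.9 = 1.133444 × 10^6.
n_{Public} = 1963·5614·51.9 / (1.133444 × 10^6) = 504.61.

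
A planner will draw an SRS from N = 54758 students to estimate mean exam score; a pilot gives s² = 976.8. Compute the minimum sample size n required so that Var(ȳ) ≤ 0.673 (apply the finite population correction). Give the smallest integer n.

1414

Without fpc, n₀ = s²/D = 976.8/0.673 = 1451.4116.
With fpc, (1 − n/N)·s²/n ≤ D requires n ≥ n₀/(1 + n₀/N) = 1451.4116/(1 + 1451.4116/54758) = 1413.9340.
Rounding up, n = 1414.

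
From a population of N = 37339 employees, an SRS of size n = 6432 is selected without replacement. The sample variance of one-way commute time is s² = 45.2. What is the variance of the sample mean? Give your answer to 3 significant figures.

0.00582

Under SRS without replacement, Var(ȳ) = (1 − f)·s²/n with f = n/N = 6432/37339 = 0.17225957.
Var(ȳ) = (1 − 0.17225957)·45.2/6432 = 0.82774043·0.0070273632 = 0.0058168326.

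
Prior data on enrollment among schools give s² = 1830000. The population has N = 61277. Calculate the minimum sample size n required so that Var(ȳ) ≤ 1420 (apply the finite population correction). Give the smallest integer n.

1263

Without fpc, n₀ = s²/D = 1830000/1420 = 1288.7324.
With fpc, (1 − n/N)·s²/n ≤ D requires n ≥ n₀/(1 + n₀/N) = 1288.7324/(1 + 1288.7324/61277) = 1262.1870.
Rounding up, n = 1263.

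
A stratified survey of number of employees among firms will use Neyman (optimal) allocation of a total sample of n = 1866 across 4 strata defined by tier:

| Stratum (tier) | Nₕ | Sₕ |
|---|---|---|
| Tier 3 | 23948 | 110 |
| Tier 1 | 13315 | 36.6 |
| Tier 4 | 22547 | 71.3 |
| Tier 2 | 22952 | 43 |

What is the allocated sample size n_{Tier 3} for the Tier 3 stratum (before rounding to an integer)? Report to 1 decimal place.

859.9

Neyman allocation: nₕ = n·NₕSₕ / Σⱼ NⱼSⱼ.
Σ NⱼSⱼ = 23948·110 + 13315·36.6 + 22547·71.3 + 22952·43 = 5.7161461 × 10^6.
n_{Tier 3} = 1866·23948·110 / (5.7161461 × 10^6) = 859.9.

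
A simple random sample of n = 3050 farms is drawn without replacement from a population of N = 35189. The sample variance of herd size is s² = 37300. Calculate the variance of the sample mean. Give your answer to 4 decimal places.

11.1695

Under SRS without replacement, Var(ȳ) = (1 − f)·s²/n with f = n/N = 3050/35189 = 0.08667481.
Var(ȳ) = (1 − 0.08667481)·37300/3050 = 0.91332519·12.229508 = 11.169518.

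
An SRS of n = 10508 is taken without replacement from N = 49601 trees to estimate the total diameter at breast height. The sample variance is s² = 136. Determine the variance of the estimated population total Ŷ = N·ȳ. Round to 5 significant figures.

Var(Ŷ) = N²·Var(ȳ) = N²·(1 − n/N)·s²/n.
f = 10508/49601 = 0.21185057; Var(ȳ) = 0.78814943·136/10508 = 0.01020064.
Var(Ŷ) = 49601² · 0.01020064 = 2.5096218 × 10^7.

2.5096 × 10^7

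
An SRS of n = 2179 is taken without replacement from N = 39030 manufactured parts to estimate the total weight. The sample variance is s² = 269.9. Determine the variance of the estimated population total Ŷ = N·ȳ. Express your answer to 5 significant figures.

Var(Ŷ) = N²·Var(ȳ) = N²·(1 − n/N)·s²/n.
f = 2179/39030 = 0.05582885; Var(ȳ) = 0.94417115·269.9/2179 = 0.11694896.
Var(Ŷ) = 39030² · 0.11694896 = 1.7815313 × 10^8.

1.7815 × 10^8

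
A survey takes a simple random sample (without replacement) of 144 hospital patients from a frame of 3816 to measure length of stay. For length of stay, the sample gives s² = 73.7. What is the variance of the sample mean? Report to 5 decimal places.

0.49249

Under SRS without replacement, Var(ȳ) = (1 − f)·s²/n with f = n/N = 144/3816 = 0.03773585.
Var(ȳ) = (1 − 0.03773585)·73.7/144 = 0.96226415·0.51180556 = 0.49249214.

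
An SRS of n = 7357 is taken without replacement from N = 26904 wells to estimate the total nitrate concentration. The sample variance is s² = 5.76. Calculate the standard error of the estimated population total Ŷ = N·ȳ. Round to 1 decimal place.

Var(Ŷ) = N²·Var(ȳ) = N²·(1 − n/N)·s²/n.
f = 7357/26904 = 0.27345376; Var(ȳ) = 0.72654624·5.76/7357 = 5.6883327 × 10^-4.
Var(Ŷ) = 26904² · (5.6883327 × 10^-4) = 411735.86.
SE(Ŷ) = √(411735.86) = 641.7.

641.7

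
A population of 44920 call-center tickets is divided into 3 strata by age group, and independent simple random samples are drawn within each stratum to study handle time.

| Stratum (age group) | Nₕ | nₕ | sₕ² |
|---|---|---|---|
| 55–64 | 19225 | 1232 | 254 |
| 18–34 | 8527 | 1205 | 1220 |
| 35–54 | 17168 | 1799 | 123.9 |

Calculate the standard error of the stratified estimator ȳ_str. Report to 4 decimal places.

0.2751

Var(ȳ_str) = Σₕ Wₕ²(1 − fₕ)sₕ²/nₕ with Wₕ = Nₕ/N, N = 44920.
55–64: Wₕ = 0.42798308; term = 0.42798308²·(1 − 0.06408322)·254/1232 = 0.035343816.
18–34: Wₕ = 0.18982636; term = 0.18982636²·(1 − 0.14131582)·1220/1205 = 0.031327034.
35–54: Wₕ = 0.38219056; term = 0.38219056²·(1 − 0.10478798)·123.9/1799 = 0.009005876.
Sum = 0.075676726.
SE = √(0.075676726) = 0.2751.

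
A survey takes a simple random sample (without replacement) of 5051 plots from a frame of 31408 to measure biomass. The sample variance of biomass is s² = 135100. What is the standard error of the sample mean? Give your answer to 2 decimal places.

Under SRS without replacement, Var(ȳ) = (1 − f)·s²/n with f = n/N = 5051/31408 = 0.16081890.
Var(ȳ) = (1 − 0.16081890)·135100/5051 = 0.83918110·26.747179 = 22.445727.
SE(ȳ) = √(22.445727) = 4.74.

4.74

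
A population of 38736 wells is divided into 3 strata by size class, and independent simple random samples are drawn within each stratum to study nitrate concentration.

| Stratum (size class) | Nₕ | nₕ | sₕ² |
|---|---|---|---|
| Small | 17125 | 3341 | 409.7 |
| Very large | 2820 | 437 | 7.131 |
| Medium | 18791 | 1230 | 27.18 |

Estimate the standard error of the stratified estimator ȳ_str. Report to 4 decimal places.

Var(ȳ_str) = Σₕ Wₕ²(1 − fₕ)sₕ²/nₕ with Wₕ = Nₕ/N, N = 38736.
Small: Wₕ = 0.44209521; term = 0.44209521²·(1 − 0.19509489)·409.7/3341 = 0.019291491.
Very large: Wₕ = 0.07280050; term = 0.07280050²·(1 − 0.15496454)·7.131/437 = 7.3082367 × 10^-5.
Medium: Wₕ = 0.48510430; term = 0.48510430²·(1 − 0.06545687)·27.18/1230 = 0.00485975.
Sum = 0.024224323.
SE = √(0.024224323) = 0.1556.

0.1556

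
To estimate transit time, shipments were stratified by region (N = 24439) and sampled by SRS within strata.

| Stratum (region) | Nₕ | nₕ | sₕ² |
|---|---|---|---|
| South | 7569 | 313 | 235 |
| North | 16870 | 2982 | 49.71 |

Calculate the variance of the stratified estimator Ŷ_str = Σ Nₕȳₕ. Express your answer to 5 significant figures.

Var(Ŷ_str) = Σₕ Nₕ²(1 − fₕ)sₕ²/nₕ.
South: 7569²·(1 − 313/7569)·235/313 = 4.1234364 × 10^7.
North: 16870²·(1 − 2982/16870)·49.71/2982 = 3.9056283 × 10^6.
Sum = 4.5139992 × 10^7.

4.5140 × 10^7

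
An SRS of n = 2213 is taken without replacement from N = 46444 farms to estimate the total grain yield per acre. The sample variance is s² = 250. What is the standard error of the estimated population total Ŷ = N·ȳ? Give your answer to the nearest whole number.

15234

Var(Ŷ) = N²·Var(ȳ) = N²·(1 − n/N)·s²/n.
f = 2213/46444 = 0.04764878; Var(ȳ) = 0.95235122·250/2213 = 0.10758599.
Var(Ŷ) = 46444² · 0.10758599 = 2.3206784 × 10^8.
SE(Ŷ) = √(2.3206784 × 10^8) = 15234.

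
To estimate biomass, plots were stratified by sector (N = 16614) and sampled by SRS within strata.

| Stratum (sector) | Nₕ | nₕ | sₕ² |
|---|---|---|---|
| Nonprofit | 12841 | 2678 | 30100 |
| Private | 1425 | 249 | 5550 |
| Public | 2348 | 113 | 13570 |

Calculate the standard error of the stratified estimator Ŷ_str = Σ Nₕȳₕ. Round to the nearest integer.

46199

Var(Ŷ_str) = Σₕ Nₕ²(1 − fₕ)sₕ²/nₕ.
Nonprofit: 12841²·(1 − 2678/12841)·30100/2678 = 1.4668196 × 10^9.
Private: 1425²·(1 − 249/1425)·5550/249 = 3.7352169 × 10^7.
Public: 2348²·(1 − 113/2348)·13570/113 = 6.3019801 × 10^8.
Sum = 2.1343698 × 10^9.
SE = √(2.1343698 × 10^9) = 46199.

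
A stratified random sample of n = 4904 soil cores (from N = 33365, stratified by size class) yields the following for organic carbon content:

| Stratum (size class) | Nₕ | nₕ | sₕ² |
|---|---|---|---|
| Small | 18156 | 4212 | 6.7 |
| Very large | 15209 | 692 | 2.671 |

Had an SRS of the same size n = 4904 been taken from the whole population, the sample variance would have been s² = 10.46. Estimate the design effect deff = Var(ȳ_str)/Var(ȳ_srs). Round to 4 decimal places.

0.6196

Var(ȳ_str) = Σ Wₕ²(1−fₕ)sₕ²/nₕ with Wₕ = Nₕ/33365:
  Small: (18156/33365)²·(1−4212/18156)·6.7/4212 = 3.6175266 × 10^-4
  Very large: (15209/33365)²·(1−692/15209)·2.671/692 = 7.6553151 × 10^-4
  → Var(ȳ_str) = 0.0011272842.
Var(ȳ_srs) = (1 − 4904/33365)·10.46/4904 = 0.0018194505.
deff = 0.0011272842 / 0.0018194505 = 0.6196.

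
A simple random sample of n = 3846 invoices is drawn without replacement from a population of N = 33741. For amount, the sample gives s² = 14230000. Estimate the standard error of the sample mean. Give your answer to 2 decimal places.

57.26

Under SRS without replacement, Var(ȳ) = (1 − f)·s²/n with f = n/N = 3846/33741 = 0.11398595.
Var(ȳ) = (1 − 0.11398595)·14230000/3846 = 0.88601405·3699.948 = 3278.2059.
SE(ȳ) = √(3278.2059) = 57.26.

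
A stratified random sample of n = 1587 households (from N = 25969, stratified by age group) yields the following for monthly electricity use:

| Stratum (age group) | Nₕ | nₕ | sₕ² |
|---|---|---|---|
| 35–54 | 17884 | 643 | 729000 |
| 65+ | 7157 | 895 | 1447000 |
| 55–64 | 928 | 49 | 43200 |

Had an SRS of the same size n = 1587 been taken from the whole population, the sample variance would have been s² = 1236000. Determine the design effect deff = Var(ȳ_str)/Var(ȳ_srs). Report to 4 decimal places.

Var(ȳ_str) = Σ Wₕ²(1−fₕ)sₕ²/nₕ with Wₕ = Nₕ/25969:
  35–54: (17884/25969)²·(1−643/17884)·729000/643 = 518.36207
  65+: (7157/25969)²·(1−895/7157)·1447000/895 = 107.44325
  55–64: (928/25969)²·(1−49/928)·43200/49 = 1.0663851
  → Var(ȳ_str) = 626.87171.
Var(ȳ_srs) = (1 − 1587/25969)·1236000/1587 = 731.23277.
deff = 626.87171 / 731.23277 = 0.8573.

0.8573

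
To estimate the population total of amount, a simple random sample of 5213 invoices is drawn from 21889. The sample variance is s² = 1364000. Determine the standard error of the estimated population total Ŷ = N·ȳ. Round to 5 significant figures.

Var(Ŷ) = N²·Var(ȳ) = N²·(1 − n/N)·s²/n.
f = 5213/21889 = 0.23815615; Var(ȳ) = 0.76184385·1364000/5213 = 199.33915.
Var(Ŷ) = 21889² · 199.33915 = 9.5509032 × 10^10.
SE(Ŷ) = √(9.5509032 × 10^10) = 309050.

309050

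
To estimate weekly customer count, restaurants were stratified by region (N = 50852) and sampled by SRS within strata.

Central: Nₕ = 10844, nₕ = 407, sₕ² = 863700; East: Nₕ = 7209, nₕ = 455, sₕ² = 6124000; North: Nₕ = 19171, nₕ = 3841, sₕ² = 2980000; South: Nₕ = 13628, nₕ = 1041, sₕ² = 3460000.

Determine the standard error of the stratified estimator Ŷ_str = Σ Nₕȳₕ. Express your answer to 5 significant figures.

Var(Ŷ_str) = Σₕ Nₕ²(1 − fₕ)sₕ²/nₕ.
Central: 10844²·(1 − 407/10844)·863700/407 = 2.4017826 × 10^11.
East: 7209²·(1 − 455/7209)·6124000/455 = 6.5532972 × 10^11.
North: 19171²·(1 − 3841/19171)·2980000/3841 = 2.2801262 × 10^11.
South: 13628²·(1 − 1041/13628)·3460000/1041 = 5.7013766 × 10^11.
Sum = 1.6936583 × 10^12.
SE = √(1.6936583 × 10^12) = 1.3014 × 10^6.

1.3014 × 10^6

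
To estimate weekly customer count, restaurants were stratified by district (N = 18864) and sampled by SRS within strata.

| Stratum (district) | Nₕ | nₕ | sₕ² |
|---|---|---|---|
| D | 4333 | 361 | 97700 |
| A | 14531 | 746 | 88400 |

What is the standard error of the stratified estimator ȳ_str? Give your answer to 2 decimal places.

8.93

Var(ȳ_str) = Σₕ Wₕ²(1 − fₕ)sₕ²/nₕ with Wₕ = Nₕ/N, N = 18864.
D: Wₕ = 0.22969678; term = 0.22969678²·(1 − 0.08331410)·97700/361 = 13.089339.
A: Wₕ = 0.77030322; term = 0.77030322²·(1 − 0.05133852)·88400/746 = 66.703425.
Sum = 79.792764.
SE = √(79.792764) = 8.93.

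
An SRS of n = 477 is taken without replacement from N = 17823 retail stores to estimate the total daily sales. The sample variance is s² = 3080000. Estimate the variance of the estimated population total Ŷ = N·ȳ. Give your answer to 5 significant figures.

1.9962 × 10^12

Var(Ŷ) = N²·Var(ȳ) = N²·(1 − n/N)·s²/n.
f = 477/17823 = 0.02676317; Var(ȳ) = 0.97323683·3080000/477 = 6284.2126.
Var(Ŷ) = 17823² · 6284.2126 = 1.9962388 × 10^12.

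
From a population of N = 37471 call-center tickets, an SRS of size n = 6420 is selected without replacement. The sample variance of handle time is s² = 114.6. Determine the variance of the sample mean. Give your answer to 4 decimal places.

0.0148

Under SRS without replacement, Var(ȳ) = (1 − f)·s²/n with f = n/N = 6420/37471 = 0.17133250.
Var(ȳ) = (1 − 0.17133250)·114.6/6420 = 0.82866750·0.017850467 = 0.014792102.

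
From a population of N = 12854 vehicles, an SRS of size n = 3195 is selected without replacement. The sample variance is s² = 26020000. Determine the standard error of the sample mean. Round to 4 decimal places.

Under SRS without replacement, Var(ȳ) = (1 − f)·s²/n with f = n/N = 3195/12854 = 0.24856076.
Var(ȳ) = (1 − 0.24856076)·26020000/3195 = 0.75143924·8143.975 = 6119.7024.
SE(ȳ) = √(6119.7024) = 78.2285.

78.2285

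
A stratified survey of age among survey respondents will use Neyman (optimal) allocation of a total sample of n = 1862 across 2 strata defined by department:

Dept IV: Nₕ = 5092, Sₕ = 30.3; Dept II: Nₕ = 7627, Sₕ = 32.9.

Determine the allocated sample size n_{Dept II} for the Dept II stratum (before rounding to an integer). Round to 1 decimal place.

1153.0

Neyman allocation: nₕ = n·NₕSₕ / Σⱼ NⱼSⱼ.
Σ NⱼSⱼ = 5092·30.3 + 7627·32.9 = 405215.9.
n_{Dept II} = 1862·7627·32.9 / 405215.9 = 1153.0.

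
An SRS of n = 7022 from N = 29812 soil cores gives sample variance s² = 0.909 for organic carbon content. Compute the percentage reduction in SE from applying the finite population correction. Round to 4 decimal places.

12.5668

f = n/N = 7022/29812 = 0.23554273.
SE_no-fpc = √(s²/n) = 0.011377623; SE_fpc = √((1−f)s²/n) = 0.009947825.
Ratio = √(1−f) = 0.87433247. Reduction = 100·(1 − 0.87433247) = 12.5668%.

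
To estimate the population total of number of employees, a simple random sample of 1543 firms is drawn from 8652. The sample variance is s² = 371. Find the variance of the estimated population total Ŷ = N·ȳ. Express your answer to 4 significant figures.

1.479 × 10^7

Var(Ŷ) = N²·Var(ȳ) = N²·(1 − n/N)·s²/n.
f = 1543/8652 = 0.17834027; Var(ȳ) = 0.82165973·371/1543 = 0.19756044.
Var(Ŷ) = 8652² · 0.19756044 = 1.4788802 × 10^7.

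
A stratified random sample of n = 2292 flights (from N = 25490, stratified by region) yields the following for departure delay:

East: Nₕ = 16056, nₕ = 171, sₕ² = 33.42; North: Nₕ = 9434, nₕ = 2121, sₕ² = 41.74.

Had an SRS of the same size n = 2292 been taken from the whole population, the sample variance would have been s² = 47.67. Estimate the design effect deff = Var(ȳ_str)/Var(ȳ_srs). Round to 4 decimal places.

4.1635

Var(ȳ_str) = Σ Wₕ²(1−fₕ)sₕ²/nₕ with Wₕ = Nₕ/25490:
  East: (16056/25490)²·(1−171/16056)·33.42/171 = 0.076717641
  North: (9434/25490)²·(1−2121/9434)·41.74/2121 = 0.0020896019
  → Var(ȳ_str) = 0.078807243.
Var(ȳ_srs) = (1 − 2292/25490)·47.67/2292 = 0.018928284.
deff = 0.078807243 / 0.018928284 = 4.1635.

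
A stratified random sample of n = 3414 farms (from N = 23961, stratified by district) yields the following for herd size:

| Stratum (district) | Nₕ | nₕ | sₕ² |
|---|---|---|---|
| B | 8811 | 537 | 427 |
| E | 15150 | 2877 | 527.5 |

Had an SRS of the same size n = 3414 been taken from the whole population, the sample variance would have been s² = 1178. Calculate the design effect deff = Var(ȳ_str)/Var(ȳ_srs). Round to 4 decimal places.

0.5419

Var(ȳ_str) = Σ Wₕ²(1−fₕ)sₕ²/nₕ with Wₕ = Nₕ/23961:
  B: (8811/23961)²·(1−537/8811)·427/537 = 0.10096816
  E: (15150/23961)²·(1−2877/15150)·527.5/2877 = 0.059379439
  → Var(ȳ_str) = 0.1603476.
Var(ȳ_srs) = (1 − 3414/23961)·1178/3414 = 0.29588657.
deff = 0.1603476 / 0.29588657 = 0.5419.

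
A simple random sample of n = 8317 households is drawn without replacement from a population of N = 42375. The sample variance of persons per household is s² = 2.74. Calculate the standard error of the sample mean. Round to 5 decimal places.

Under SRS without replacement, Var(ȳ) = (1 − f)·s²/n with f = n/N = 8317/42375 = 0.19627139.
Var(ȳ) = (1 − 0.19627139)·2.74/8317 = 0.80372861·3.2944571 × 10^-4 = 2.6478495 × 10^-4.
SE(ȳ) = √(2.6478495 × 10^-4) = 0.01627.

0.01627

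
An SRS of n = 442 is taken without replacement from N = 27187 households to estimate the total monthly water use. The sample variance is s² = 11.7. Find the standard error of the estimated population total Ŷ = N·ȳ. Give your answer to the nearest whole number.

4387

Var(Ŷ) = N²·Var(ȳ) = N²·(1 − n/N)·s²/n.
f = 442/27187 = 0.01625777; Var(ȳ) = 0.98374223·11.7/442 = 0.026040235.
Var(Ŷ) = 27187² · 0.026040235 = 1.9247196 × 10^7.
SE(Ŷ) = √(1.9247196 × 10^7) = 4387.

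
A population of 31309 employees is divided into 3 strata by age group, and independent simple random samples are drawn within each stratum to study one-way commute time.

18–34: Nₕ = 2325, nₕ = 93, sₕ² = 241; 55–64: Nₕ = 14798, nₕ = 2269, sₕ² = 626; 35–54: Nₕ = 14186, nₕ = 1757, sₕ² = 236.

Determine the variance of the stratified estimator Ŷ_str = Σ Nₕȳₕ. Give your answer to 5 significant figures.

8.8282 × 10^7

Var(Ŷ_str) = Σₕ Nₕ²(1 − fₕ)sₕ²/nₕ.
18–34: 2325²·(1 − 93/2325)·241/93 = 1.34478 × 10^7.
55–64: 14798²·(1 − 2269/14798)·626/2269 = 5.1151606 × 10^7.
35–54: 14186²·(1 − 1757/14186)·236/1757 = 2.3682982 × 10^7.
Sum = 8.8282388 × 10^7.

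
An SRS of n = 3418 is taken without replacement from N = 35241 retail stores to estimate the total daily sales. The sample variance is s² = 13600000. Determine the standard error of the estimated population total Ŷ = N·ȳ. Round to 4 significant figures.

Var(Ŷ) = N²·Var(ȳ) = N²·(1 − n/N)·s²/n.
f = 3418/35241 = 0.09698930; Var(ȳ) = 0.90301070·13600000/3418 = 3593.0209.
Var(Ŷ) = 35241² · 3593.0209 = 4.4622736 × 10^12.
SE(Ŷ) = √(4.4622736 × 10^12) = 2.112 × 10^6.

2.112 × 10^6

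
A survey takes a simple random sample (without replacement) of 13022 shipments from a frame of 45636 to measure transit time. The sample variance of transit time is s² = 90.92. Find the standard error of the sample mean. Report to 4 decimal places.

0.0706

Under SRS without replacement, Var(ȳ) = (1 − f)·s²/n with f = n/N = 13022/45636 = 0.28534490.
Var(ȳ) = (1 − 0.28534490)·90.92/13022 = 0.71465510·0.0069820304 = 0.0049897436.
SE(ȳ) = √(0.0049897436) = 0.0706.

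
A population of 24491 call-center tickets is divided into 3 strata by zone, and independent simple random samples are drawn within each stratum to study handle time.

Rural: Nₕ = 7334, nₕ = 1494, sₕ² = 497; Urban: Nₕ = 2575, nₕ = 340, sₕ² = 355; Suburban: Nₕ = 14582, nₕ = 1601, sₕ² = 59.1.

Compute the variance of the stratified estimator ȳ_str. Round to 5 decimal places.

Var(ȳ_str) = Σₕ Wₕ²(1 − fₕ)sₕ²/nₕ with Wₕ = Nₕ/N, N = 24491.
Rural: Wₕ = 0.29945694; term = 0.29945694²·(1 − 0.20370875)·497/1494 = 0.023754534.
Urban: Wₕ = 0.10514066; term = 0.10514066²·(1 − 0.13203883)·355/340 = 0.010018234.
Suburban: Wₕ = 0.59540239; term = 0.59540239²·(1 − 0.10979290)·59.1/1601 = 0.011649529.
Sum = 0.045422297.

0.04542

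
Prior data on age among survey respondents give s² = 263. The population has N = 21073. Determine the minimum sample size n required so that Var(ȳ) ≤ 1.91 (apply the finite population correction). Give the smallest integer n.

Without fpc, n₀ = s²/D = 263/1.91 = 137.6963.
With fpc, (1 − n/N)·s²/n ≤ D requires n ≥ n₀/(1 + n₀/N) = 137.6963/(1 + 137.6963/21073) = 136.8024.
Rounding up, n = 137.

137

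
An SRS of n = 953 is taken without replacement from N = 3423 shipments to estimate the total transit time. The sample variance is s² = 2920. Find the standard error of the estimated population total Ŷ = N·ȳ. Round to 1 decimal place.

Var(Ŷ) = N²·Var(ȳ) = N²·(1 − n/N)·s²/n.
f = 953/3423 = 0.27841075; Var(ȳ) = 0.72158925·2920/953 = 2.2109555.
Var(Ŷ) = 3423² · 2.2109555 = 2.5905609 × 10^7.
SE(Ŷ) = √(2.5905609 × 10^7) = 5089.8.

5089.8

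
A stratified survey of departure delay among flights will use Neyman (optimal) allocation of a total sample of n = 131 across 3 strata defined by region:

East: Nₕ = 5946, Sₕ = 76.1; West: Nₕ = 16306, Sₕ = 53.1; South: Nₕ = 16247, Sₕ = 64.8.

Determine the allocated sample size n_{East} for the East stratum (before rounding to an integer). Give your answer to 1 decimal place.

25.0

Neyman allocation: nₕ = n·NₕSₕ / Σⱼ NⱼSⱼ.
Σ NⱼSⱼ = 5946·76.1 + 16306·53.1 + 16247·64.8 = 2.3711448 × 10^6.
n_{East} = 131·5946·76.1 / (2.3711448 × 10^6) = 25.0.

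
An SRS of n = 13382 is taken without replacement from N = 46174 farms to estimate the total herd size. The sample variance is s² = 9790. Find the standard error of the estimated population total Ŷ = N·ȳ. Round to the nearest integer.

Var(Ŷ) = N²·Var(ȳ) = N²·(1 − n/N)·s²/n.
f = 13382/46174 = 0.28981678; Var(ȳ) = 0.71018322·9790/13382 = 0.51955565.
Var(Ŷ) = 46174² · 0.51955565 = 1.1077125 × 10^9.
SE(Ŷ) = √(1.1077125 × 10^9) = 33282.

33282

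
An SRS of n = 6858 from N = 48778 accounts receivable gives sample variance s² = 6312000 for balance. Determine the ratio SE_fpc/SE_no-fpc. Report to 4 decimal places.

0.9270

f = n/N = 6858/48778 = 0.14059617.
SE_no-fpc = √(s²/n) = 30.337847; SE_fpc = √((1−f)s²/n) = 28.124408.
Ratio = √(1−f) = 0.92704036.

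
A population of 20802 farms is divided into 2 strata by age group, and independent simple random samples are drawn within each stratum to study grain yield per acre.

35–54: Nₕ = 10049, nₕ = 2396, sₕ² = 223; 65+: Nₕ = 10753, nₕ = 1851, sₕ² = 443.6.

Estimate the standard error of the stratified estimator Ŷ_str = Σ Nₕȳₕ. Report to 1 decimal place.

Var(Ŷ_str) = Σₕ Nₕ²(1 − fₕ)sₕ²/nₕ.
35–54: 10049²·(1 − 2396/10049)·223/2396 = 7.1576854 × 10^6.
65+: 10753²·(1 − 1851/10753)·443.6/1851 = 2.2940472 × 10^7.
Sum = 3.0098157 × 10^7.
SE = √(3.0098157 × 10^7) = 5486.2.

5486.2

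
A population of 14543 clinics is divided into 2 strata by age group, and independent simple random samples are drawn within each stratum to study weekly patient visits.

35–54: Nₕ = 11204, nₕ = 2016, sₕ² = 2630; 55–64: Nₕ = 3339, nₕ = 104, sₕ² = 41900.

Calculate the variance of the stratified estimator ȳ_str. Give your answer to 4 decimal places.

Var(ȳ_str) = Σₕ Wₕ²(1 − fₕ)sₕ²/nₕ with Wₕ = Nₕ/N, N = 14543.
35–54: Wₕ = 0.77040501; term = 0.77040501²·(1 − 0.17993574)·2630/2016 = 0.63496721.
55–64: Wₕ = 0.22959499; term = 0.22959499²·(1 − 0.03114705)·41900/104 = 20.576115.
Sum = 21.211082.

21.2111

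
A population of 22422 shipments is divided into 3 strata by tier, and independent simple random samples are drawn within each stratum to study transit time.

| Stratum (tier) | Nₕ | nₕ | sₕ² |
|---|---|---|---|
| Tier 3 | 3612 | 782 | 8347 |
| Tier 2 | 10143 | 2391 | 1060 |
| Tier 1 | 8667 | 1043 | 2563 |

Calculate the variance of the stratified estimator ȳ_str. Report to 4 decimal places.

0.6093

Var(ȳ_str) = Σₕ Wₕ²(1 − fₕ)sₕ²/nₕ with Wₕ = Nₕ/N, N = 22422.
Tier 3: Wₕ = 0.16109178; term = 0.16109178²·(1 − 0.21650055)·8347/782 = 0.21702469.
Tier 2: Wₕ = 0.45236821; term = 0.45236821²·(1 − 0.23572907)·1060/2391 = 0.06933584.
Tier 1: Wₕ = 0.38654001; term = 0.38654001²·(1 − 0.12034153)·2563/1043 = 0.32297379.
Sum = 0.60933432.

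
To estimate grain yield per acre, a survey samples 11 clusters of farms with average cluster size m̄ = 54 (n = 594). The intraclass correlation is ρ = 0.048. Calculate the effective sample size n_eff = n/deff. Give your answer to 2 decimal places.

deff = 1 + (54 − 1)·0.048 = 1 + 2.544 = 3.544.
n_eff = 594 / 3.544 = 167.61.

167.61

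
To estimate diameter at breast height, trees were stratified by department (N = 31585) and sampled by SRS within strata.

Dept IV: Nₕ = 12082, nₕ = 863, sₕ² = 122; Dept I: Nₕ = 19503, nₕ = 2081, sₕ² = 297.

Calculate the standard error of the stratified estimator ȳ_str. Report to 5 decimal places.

0.26042

Var(ȳ_str) = Σₕ Wₕ²(1 − fₕ)sₕ²/nₕ with Wₕ = Nₕ/N, N = 31585.
Dept IV: Wₕ = 0.38252335; term = 0.38252335²·(1 − 0.07142857)·122/863 = 0.019207916.
Dept I: Wₕ = 0.61747665; term = 0.61747665²·(1 − 0.10670153)·297/2081 = 0.048609599.
Sum = 0.067817515.
SE = √(0.067817515) = 0.26042.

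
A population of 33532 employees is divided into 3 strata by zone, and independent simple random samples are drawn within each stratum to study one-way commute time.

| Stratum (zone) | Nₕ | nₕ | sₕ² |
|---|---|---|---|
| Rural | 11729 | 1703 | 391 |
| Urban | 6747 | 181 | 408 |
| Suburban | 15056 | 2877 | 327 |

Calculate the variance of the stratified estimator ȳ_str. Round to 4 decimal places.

Var(ȳ_str) = Σₕ Wₕ²(1 − fₕ)sₕ²/nₕ with Wₕ = Nₕ/N, N = 33532.
Rural: Wₕ = 0.34978528; term = 0.34978528²·(1 − 0.14519567)·391/1703 = 0.024012196.
Urban: Wₕ = 0.20121078; term = 0.20121078²·(1 − 0.02682674)·408/181 = 0.088812534.
Suburban: Wₕ = 0.44900394; term = 0.44900394²·(1 − 0.19108661)·327/2877 = 0.018535752.
Sum = 0.13136048.

0.1314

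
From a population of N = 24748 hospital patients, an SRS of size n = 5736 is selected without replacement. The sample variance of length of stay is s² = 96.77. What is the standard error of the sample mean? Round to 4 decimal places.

Under SRS without replacement, Var(ȳ) = (1 − f)·s²/n with f = n/N = 5736/24748 = 0.23177631.
Var(ȳ) = (1 − 0.23177631)·96.77/5736 = 0.76822369·0.016870642 = 0.012960427.
SE(ȳ) = √(0.012960427) = 0.1138.

0.1138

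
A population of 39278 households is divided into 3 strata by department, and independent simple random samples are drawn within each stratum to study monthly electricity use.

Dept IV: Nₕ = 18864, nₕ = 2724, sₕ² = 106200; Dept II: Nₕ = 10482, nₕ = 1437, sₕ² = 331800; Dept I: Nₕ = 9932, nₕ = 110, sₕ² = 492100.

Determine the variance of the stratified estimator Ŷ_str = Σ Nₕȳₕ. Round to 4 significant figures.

Var(Ŷ_str) = Σₕ Nₕ²(1 − fₕ)sₕ²/nₕ.
Dept IV: 18864²·(1 − 2724/18864)·106200/2724 = 1.187011 × 10^10.
Dept II: 10482²·(1 − 1437/10482)·331800/1437 = 2.189134 × 10^10.
Dept I: 9932²·(1 − 110/9932)·492100/110 = 4.3641264 × 10^11.
Sum = 4.7017409 × 10^11.

4.702 × 10^11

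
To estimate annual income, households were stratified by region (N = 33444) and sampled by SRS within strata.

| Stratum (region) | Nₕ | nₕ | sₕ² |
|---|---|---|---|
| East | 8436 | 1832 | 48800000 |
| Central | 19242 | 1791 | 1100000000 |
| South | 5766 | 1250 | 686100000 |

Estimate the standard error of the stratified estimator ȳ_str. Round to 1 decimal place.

Var(ȳ_str) = Σₕ Wₕ²(1 − fₕ)sₕ²/nₕ with Wₕ = Nₕ/N, N = 33444.
East: Wₕ = 0.25224255; term = 0.25224255²·(1 − 0.21716453)·48800000/1832 = 1326.7881.
Central: Wₕ = 0.57534984; term = 0.57534984²·(1 − 0.09307764)·1100000000/1791 = 184387.38.
South: Wₕ = 0.17240761; term = 0.17240761²·(1 − 0.21678807)·686100000/1250 = 12778.196.
Sum = 198492.36.
SE = √(198492.36) = 445.5.

445.5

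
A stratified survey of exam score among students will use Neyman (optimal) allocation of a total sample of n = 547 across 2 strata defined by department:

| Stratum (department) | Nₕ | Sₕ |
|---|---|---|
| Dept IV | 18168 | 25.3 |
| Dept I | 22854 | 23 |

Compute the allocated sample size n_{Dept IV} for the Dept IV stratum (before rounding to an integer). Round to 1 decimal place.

Neyman allocation: nₕ = n·NₕSₕ / Σⱼ NⱼSⱼ.
Σ NⱼSⱼ = 18168·25.3 + 22854·23 = 985292.4.
n_{Dept IV} = 547·18168·25.3 / 985292.4 = 255.2.

255.2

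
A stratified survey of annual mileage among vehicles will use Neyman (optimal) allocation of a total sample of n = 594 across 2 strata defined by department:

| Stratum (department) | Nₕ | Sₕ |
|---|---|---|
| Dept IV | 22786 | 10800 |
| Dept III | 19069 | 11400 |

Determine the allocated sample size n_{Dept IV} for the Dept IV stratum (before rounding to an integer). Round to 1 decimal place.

Neyman allocation: nₕ = n·NₕSₕ / Σⱼ NⱼSⱼ.
Σ NⱼSⱼ = 22786·10800 + 19069·11400 = 4.634754 × 10^8.
n_{Dept IV} = 594·22786·10800 / (4.634754 × 10^8) = 315.4.

315.4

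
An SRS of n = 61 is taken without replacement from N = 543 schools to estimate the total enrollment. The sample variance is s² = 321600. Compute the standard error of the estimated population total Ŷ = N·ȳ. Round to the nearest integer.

Var(Ŷ) = N²·Var(ȳ) = N²·(1 − n/N)·s²/n.
f = 61/543 = 0.11233886; Var(ȳ) = 0.88766114·321600/61 = 4679.866.
Var(Ŷ) = 543² · 4679.866 = 1.3798538 × 10^9.
SE(Ŷ) = √(1.3798538 × 10^9) = 37146.

37146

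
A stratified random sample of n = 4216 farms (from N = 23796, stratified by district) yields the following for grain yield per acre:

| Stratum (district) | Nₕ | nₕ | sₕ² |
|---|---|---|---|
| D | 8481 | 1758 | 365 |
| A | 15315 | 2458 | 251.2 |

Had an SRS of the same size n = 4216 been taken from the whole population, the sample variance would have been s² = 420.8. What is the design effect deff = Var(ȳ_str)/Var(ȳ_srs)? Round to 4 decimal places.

Var(ȳ_str) = Σ Wₕ²(1−fₕ)sₕ²/nₕ with Wₕ = Nₕ/23796:
  D: (8481/23796)²·(1−1758/8481)·365/1758 = 0.020906255
  A: (15315/23796)²·(1−2458/15315)·251.2/2458 = 0.035537468
  → Var(ȳ_str) = 0.056443723.
Var(ȳ_srs) = (1 − 4216/23796)·420.8/4216 = 0.082126602.
deff = 0.056443723 / 0.082126602 = 0.6873.

0.6873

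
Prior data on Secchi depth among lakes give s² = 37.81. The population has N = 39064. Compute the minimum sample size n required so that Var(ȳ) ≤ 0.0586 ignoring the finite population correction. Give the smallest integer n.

646

Without fpc, n₀ = s²/D = 37.81/0.0586 = 645.2218.
Rounding up, n = 646.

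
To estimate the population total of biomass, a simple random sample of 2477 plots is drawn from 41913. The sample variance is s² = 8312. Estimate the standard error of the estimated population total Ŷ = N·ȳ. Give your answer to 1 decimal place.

74475.0

Var(Ŷ) = N²·Var(ȳ) = N²·(1 − n/N)·s²/n.
f = 2477/41913 = 0.05909861; Var(ȳ) = 0.94090139·8312/2477 = 3.1573566.
Var(Ŷ) = 41913² · 3.1573566 = 5.546527 × 10^9.
SE(Ŷ) = √(5.546527 × 10^9) = 74475.0.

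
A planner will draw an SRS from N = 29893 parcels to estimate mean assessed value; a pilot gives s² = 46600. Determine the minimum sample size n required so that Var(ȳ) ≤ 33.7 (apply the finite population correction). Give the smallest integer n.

Without fpc, n₀ = s²/D = 46600/33.7 = 1382.7893.
With fpc, (1 − n/N)·s²/n ≤ D requires n ≥ n₀/(1 + n₀/N) = 1382.7893/(1 + 1382.7893/29893) = 1321.6524.
Rounding up, n = 1322.

1322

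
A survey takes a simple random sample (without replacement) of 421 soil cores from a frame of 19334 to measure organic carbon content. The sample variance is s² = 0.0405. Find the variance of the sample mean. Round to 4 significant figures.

9.410 × 10^-5

Under SRS without replacement, Var(ȳ) = (1 − f)·s²/n with f = n/N = 421/19334 = 0.02177511.
Var(ȳ) = (1 − 0.02177511)·0.0405/421 = 0.97822489·9.6199525 × 10^-5 = 9.410477 × 10^-5.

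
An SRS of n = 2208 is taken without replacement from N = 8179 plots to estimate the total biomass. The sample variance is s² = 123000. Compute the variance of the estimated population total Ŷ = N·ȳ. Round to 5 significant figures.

2.7205 × 10^9

Var(Ŷ) = N²·Var(ȳ) = N²·(1 − n/N)·s²/n.
f = 2208/8179 = 0.26995965; Var(ȳ) = 0.73004035·123000/2208 = 40.668008.
Var(Ŷ) = 8179² · 40.668008 = 2.7205287 × 10^9.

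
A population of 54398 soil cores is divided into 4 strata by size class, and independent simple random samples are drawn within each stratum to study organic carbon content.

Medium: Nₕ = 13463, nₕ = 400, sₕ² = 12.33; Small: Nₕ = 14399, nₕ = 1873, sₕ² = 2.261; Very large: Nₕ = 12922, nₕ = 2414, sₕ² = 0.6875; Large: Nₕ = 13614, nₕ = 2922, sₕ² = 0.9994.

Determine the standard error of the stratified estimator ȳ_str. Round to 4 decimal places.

Var(ȳ_str) = Σₕ Wₕ²(1 − fₕ)sₕ²/nₕ with Wₕ = Nₕ/N, N = 54398.
Medium: Wₕ = 0.24749072; term = 0.24749072²·(1 − 0.02971106)·12.33/400 = 0.0018319853.
Small: Wₕ = 0.26469723; term = 0.26469723²·(1 − 0.13007848)·2.261/1873 = 7.3576929 × 10^-5.
Very large: Wₕ = 0.23754550; term = 0.23754550²·(1 − 0.18681319)·0.6875/2414 = 1.3068308 × 10^-5.
Large: Wₕ = 0.25026655; term = 0.25026655²·(1 − 0.21463200)·0.9994/2922 = 1.6824337 × 10^-5.
Sum = 0.0019354549.
SE = √(0.0019354549) = 0.0440.

0.0440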